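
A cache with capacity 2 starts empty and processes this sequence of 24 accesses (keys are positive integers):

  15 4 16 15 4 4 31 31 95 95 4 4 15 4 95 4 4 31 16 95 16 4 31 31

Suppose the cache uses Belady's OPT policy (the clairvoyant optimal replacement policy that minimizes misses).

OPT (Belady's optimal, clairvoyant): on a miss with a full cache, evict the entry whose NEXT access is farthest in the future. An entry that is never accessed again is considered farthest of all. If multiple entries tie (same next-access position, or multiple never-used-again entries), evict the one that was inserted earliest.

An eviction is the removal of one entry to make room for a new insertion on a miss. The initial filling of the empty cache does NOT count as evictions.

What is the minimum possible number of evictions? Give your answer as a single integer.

Answer: 10

Derivation:
OPT (Belady) simulation (capacity=2):
  1. access 15: MISS. Cache: [15]
  2. access 4: MISS. Cache: [15 4]
  3. access 16: MISS, evict 4 (next use: step 5). Cache: [15 16]
  4. access 15: HIT. Next use of 15: step 13. Cache: [15 16]
  5. access 4: MISS, evict 16 (next use: step 19). Cache: [15 4]
  6. access 4: HIT. Next use of 4: step 11. Cache: [15 4]
  7. access 31: MISS, evict 15 (next use: step 13). Cache: [4 31]
  8. access 31: HIT. Next use of 31: step 18. Cache: [4 31]
  9. access 95: MISS, evict 31 (next use: step 18). Cache: [4 95]
  10. access 95: HIT. Next use of 95: step 15. Cache: [4 95]
  11. access 4: HIT. Next use of 4: step 12. Cache: [4 95]
  12. access 4: HIT. Next use of 4: step 14. Cache: [4 95]
  13. access 15: MISS, evict 95 (next use: step 15). Cache: [4 15]
  14. access 4: HIT. Next use of 4: step 16. Cache: [4 15]
  15. access 95: MISS, evict 15 (next use: never). Cache: [4 95]
  16. access 4: HIT. Next use of 4: step 17. Cache: [4 95]
  17. access 4: HIT. Next use of 4: step 22. Cache: [4 95]
  18. access 31: MISS, evict 4 (next use: step 22). Cache: [95 31]
  19. access 16: MISS, evict 31 (next use: step 23). Cache: [95 16]
  20. access 95: HIT. Next use of 95: never. Cache: [95 16]
  21. access 16: HIT. Next use of 16: never. Cache: [95 16]
  22. access 4: MISS, evict 95 (next use: never). Cache: [16 4]
  23. access 31: MISS, evict 16 (next use: never). Cache: [4 31]
  24. access 31: HIT. Next use of 31: never. Cache: [4 31]
Total: 12 hits, 12 misses, 10 evictions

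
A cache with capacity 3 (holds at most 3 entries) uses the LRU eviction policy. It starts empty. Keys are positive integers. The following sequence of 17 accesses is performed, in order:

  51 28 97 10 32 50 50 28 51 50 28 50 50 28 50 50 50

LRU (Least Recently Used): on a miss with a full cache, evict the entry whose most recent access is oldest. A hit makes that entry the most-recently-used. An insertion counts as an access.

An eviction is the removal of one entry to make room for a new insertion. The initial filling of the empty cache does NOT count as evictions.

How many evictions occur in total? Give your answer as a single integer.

LRU simulation (capacity=3):
  1. access 51: MISS. Cache (LRU->MRU): [51]
  2. access 28: MISS. Cache (LRU->MRU): [51 28]
  3. access 97: MISS. Cache (LRU->MRU): [51 28 97]
  4. access 10: MISS, evict 51. Cache (LRU->MRU): [28 97 10]
  5. access 32: MISS, evict 28. Cache (LRU->MRU): [97 10 32]
  6. access 50: MISS, evict 97. Cache (LRU->MRU): [10 32 50]
  7. access 50: HIT. Cache (LRU->MRU): [10 32 50]
  8. access 28: MISS, evict 10. Cache (LRU->MRU): [32 50 28]
  9. access 51: MISS, evict 32. Cache (LRU->MRU): [50 28 51]
  10. access 50: HIT. Cache (LRU->MRU): [28 51 50]
  11. access 28: HIT. Cache (LRU->MRU): [51 50 28]
  12. access 50: HIT. Cache (LRU->MRU): [51 28 50]
  13. access 50: HIT. Cache (LRU->MRU): [51 28 50]
  14. access 28: HIT. Cache (LRU->MRU): [51 50 28]
  15. access 50: HIT. Cache (LRU->MRU): [51 28 50]
  16. access 50: HIT. Cache (LRU->MRU): [51 28 50]
  17. access 50: HIT. Cache (LRU->MRU): [51 28 50]
Total: 9 hits, 8 misses, 5 evictions

Answer: 5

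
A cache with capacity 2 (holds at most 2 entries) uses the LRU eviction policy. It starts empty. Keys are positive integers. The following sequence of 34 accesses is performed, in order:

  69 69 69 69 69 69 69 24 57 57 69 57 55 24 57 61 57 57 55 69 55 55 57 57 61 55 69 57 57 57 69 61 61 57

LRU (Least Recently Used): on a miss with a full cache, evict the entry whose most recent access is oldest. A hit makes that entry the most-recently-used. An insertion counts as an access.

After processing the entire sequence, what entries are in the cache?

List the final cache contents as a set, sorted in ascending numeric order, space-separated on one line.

Answer: 57 61

Derivation:
LRU simulation (capacity=2):
  1. access 69: MISS. Cache (LRU->MRU): [69]
  2. access 69: HIT. Cache (LRU->MRU): [69]
  3. access 69: HIT. Cache (LRU->MRU): [69]
  4. access 69: HIT. Cache (LRU->MRU): [69]
  5. access 69: HIT. Cache (LRU->MRU): [69]
  6. access 69: HIT. Cache (LRU->MRU): [69]
  7. access 69: HIT. Cache (LRU->MRU): [69]
  8. access 24: MISS. Cache (LRU->MRU): [69 24]
  9. access 57: MISS, evict 69. Cache (LRU->MRU): [24 57]
  10. access 57: HIT. Cache (LRU->MRU): [24 57]
  11. access 69: MISS, evict 24. Cache (LRU->MRU): [57 69]
  12. access 57: HIT. Cache (LRU->MRU): [69 57]
  13. access 55: MISS, evict 69. Cache (LRU->MRU): [57 55]
  14. access 24: MISS, evict 57. Cache (LRU->MRU): [55 24]
  15. access 57: MISS, evict 55. Cache (LRU->MRU): [24 57]
  16. access 61: MISS, evict 24. Cache (LRU->MRU): [57 61]
  17. access 57: HIT. Cache (LRU->MRU): [61 57]
  18. access 57: HIT. Cache (LRU->MRU): [61 57]
  19. access 55: MISS, evict 61. Cache (LRU->MRU): [57 55]
  20. access 69: MISS, evict 57. Cache (LRU->MRU): [55 69]
  21. access 55: HIT. Cache (LRU->MRU): [69 55]
  22. access 55: HIT. Cache (LRU->MRU): [69 55]
  23. access 57: MISS, evict 69. Cache (LRU->MRU): [55 57]
  24. access 57: HIT. Cache (LRU->MRU): [55 57]
  25. access 61: MISS, evict 55. Cache (LRU->MRU): [57 61]
  26. access 55: MISS, evict 57. Cache (LRU->MRU): [61 55]
  27. access 69: MISS, evict 61. Cache (LRU->MRU): [55 69]
  28. access 57: MISS, evict 55. Cache (LRU->MRU): [69 57]
  29. access 57: HIT. Cache (LRU->MRU): [69 57]
  30. access 57: HIT. Cache (LRU->MRU): [69 57]
  31. access 69: HIT. Cache (LRU->MRU): [57 69]
  32. access 61: MISS, evict 57. Cache (LRU->MRU): [69 61]
  33. access 61: HIT. Cache (LRU->MRU): [69 61]
  34. access 57: MISS, evict 69. Cache (LRU->MRU): [61 57]
Total: 17 hits, 17 misses, 15 evictions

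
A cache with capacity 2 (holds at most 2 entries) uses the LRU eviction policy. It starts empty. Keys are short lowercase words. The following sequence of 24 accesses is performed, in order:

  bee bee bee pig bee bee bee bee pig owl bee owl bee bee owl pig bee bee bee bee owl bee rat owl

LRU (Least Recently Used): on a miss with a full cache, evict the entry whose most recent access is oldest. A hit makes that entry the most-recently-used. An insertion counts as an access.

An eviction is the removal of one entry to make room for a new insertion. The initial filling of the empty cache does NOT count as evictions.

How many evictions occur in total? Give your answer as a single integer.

LRU simulation (capacity=2):
  1. access bee: MISS. Cache (LRU->MRU): [bee]
  2. access bee: HIT. Cache (LRU->MRU): [bee]
  3. access bee: HIT. Cache (LRU->MRU): [bee]
  4. access pig: MISS. Cache (LRU->MRU): [bee pig]
  5. access bee: HIT. Cache (LRU->MRU): [pig bee]
  6. access bee: HIT. Cache (LRU->MRU): [pig bee]
  7. access bee: HIT. Cache (LRU->MRU): [pig bee]
  8. access bee: HIT. Cache (LRU->MRU): [pig bee]
  9. access pig: HIT. Cache (LRU->MRU): [bee pig]
  10. access owl: MISS, evict bee. Cache (LRU->MRU): [pig owl]
  11. access bee: MISS, evict pig. Cache (LRU->MRU): [owl bee]
  12. access owl: HIT. Cache (LRU->MRU): [bee owl]
  13. access bee: HIT. Cache (LRU->MRU): [owl bee]
  14. access bee: HIT. Cache (LRU->MRU): [owl bee]
  15. access owl: HIT. Cache (LRU->MRU): [bee owl]
  16. access pig: MISS, evict bee. Cache (LRU->MRU): [owl pig]
  17. access bee: MISS, evict owl. Cache (LRU->MRU): [pig bee]
  18. access bee: HIT. Cache (LRU->MRU): [pig bee]
  19. access bee: HIT. Cache (LRU->MRU): [pig bee]
  20. access bee: HIT. Cache (LRU->MRU): [pig bee]
  21. access owl: MISS, evict pig. Cache (LRU->MRU): [bee owl]
  22. access bee: HIT. Cache (LRU->MRU): [owl bee]
  23. access rat: MISS, evict owl. Cache (LRU->MRU): [bee rat]
  24. access owl: MISS, evict bee. Cache (LRU->MRU): [rat owl]
Total: 15 hits, 9 misses, 7 evictions

Answer: 7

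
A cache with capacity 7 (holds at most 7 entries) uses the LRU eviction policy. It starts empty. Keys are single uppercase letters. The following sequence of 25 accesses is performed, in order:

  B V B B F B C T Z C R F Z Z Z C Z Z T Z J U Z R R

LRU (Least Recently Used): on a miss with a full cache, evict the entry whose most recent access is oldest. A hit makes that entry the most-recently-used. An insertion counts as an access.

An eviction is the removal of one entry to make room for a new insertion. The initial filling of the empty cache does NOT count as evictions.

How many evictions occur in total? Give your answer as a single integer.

Answer: 2

Derivation:
LRU simulation (capacity=7):
  1. access B: MISS. Cache (LRU->MRU): [B]
  2. access V: MISS. Cache (LRU->MRU): [B V]
  3. access B: HIT. Cache (LRU->MRU): [V B]
  4. access B: HIT. Cache (LRU->MRU): [V B]
  5. access F: MISS. Cache (LRU->MRU): [V B F]
  6. access B: HIT. Cache (LRU->MRU): [V F B]
  7. access C: MISS. Cache (LRU->MRU): [V F B C]
  8. access T: MISS. Cache (LRU->MRU): [V F B C T]
  9. access Z: MISS. Cache (LRU->MRU): [V F B C T Z]
  10. access C: HIT. Cache (LRU->MRU): [V F B T Z C]
  11. access R: MISS. Cache (LRU->MRU): [V F B T Z C R]
  12. access F: HIT. Cache (LRU->MRU): [V B T Z C R F]
  13. access Z: HIT. Cache (LRU->MRU): [V B T C R F Z]
  14. access Z: HIT. Cache (LRU->MRU): [V B T C R F Z]
  15. access Z: HIT. Cache (LRU->MRU): [V B T C R F Z]
  16. access C: HIT. Cache (LRU->MRU): [V B T R F Z C]
  17. access Z: HIT. Cache (LRU->MRU): [V B T R F C Z]
  18. access Z: HIT. Cache (LRU->MRU): [V B T R F C Z]
  19. access T: HIT. Cache (LRU->MRU): [V B R F C Z T]
  20. access Z: HIT. Cache (LRU->MRU): [V B R F C T Z]
  21. access J: MISS, evict V. Cache (LRU->MRU): [B R F C T Z J]
  22. access U: MISS, evict B. Cache (LRU->MRU): [R F C T Z J U]
  23. access Z: HIT. Cache (LRU->MRU): [R F C T J U Z]
  24. access R: HIT. Cache (LRU->MRU): [F C T J U Z R]
  25. access R: HIT. Cache (LRU->MRU): [F C T J U Z R]
Total: 16 hits, 9 misses, 2 evictions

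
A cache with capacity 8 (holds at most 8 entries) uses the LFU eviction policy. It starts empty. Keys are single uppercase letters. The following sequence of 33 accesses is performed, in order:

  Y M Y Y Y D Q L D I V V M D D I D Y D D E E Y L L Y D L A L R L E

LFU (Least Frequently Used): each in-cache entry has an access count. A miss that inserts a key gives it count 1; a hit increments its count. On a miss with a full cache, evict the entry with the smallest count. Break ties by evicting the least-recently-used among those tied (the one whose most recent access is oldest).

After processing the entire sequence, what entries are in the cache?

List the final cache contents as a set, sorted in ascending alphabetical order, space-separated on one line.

LFU simulation (capacity=8):
  1. access Y: MISS. Cache: [Y(c=1)]
  2. access M: MISS. Cache: [Y(c=1) M(c=1)]
  3. access Y: HIT, count now 2. Cache: [M(c=1) Y(c=2)]
  4. access Y: HIT, count now 3. Cache: [M(c=1) Y(c=3)]
  5. access Y: HIT, count now 4. Cache: [M(c=1) Y(c=4)]
  6. access D: MISS. Cache: [M(c=1) D(c=1) Y(c=4)]
  7. access Q: MISS. Cache: [M(c=1) D(c=1) Q(c=1) Y(c=4)]
  8. access L: MISS. Cache: [M(c=1) D(c=1) Q(c=1) L(c=1) Y(c=4)]
  9. access D: HIT, count now 2. Cache: [M(c=1) Q(c=1) L(c=1) D(c=2) Y(c=4)]
  10. access I: MISS. Cache: [M(c=1) Q(c=1) L(c=1) I(c=1) D(c=2) Y(c=4)]
  11. access V: MISS. Cache: [M(c=1) Q(c=1) L(c=1) I(c=1) V(c=1) D(c=2) Y(c=4)]
  12. access V: HIT, count now 2. Cache: [M(c=1) Q(c=1) L(c=1) I(c=1) D(c=2) V(c=2) Y(c=4)]
  13. access M: HIT, count now 2. Cache: [Q(c=1) L(c=1) I(c=1) D(c=2) V(c=2) M(c=2) Y(c=4)]
  14. access D: HIT, count now 3. Cache: [Q(c=1) L(c=1) I(c=1) V(c=2) M(c=2) D(c=3) Y(c=4)]
  15. access D: HIT, count now 4. Cache: [Q(c=1) L(c=1) I(c=1) V(c=2) M(c=2) Y(c=4) D(c=4)]
  16. access I: HIT, count now 2. Cache: [Q(c=1) L(c=1) V(c=2) M(c=2) I(c=2) Y(c=4) D(c=4)]
  17. access D: HIT, count now 5. Cache: [Q(c=1) L(c=1) V(c=2) M(c=2) I(c=2) Y(c=4) D(c=5)]
  18. access Y: HIT, count now 5. Cache: [Q(c=1) L(c=1) V(c=2) M(c=2) I(c=2) D(c=5) Y(c=5)]
  19. access D: HIT, count now 6. Cache: [Q(c=1) L(c=1) V(c=2) M(c=2) I(c=2) Y(c=5) D(c=6)]
  20. access D: HIT, count now 7. Cache: [Q(c=1) L(c=1) V(c=2) M(c=2) I(c=2) Y(c=5) D(c=7)]
  21. access E: MISS. Cache: [Q(c=1) L(c=1) E(c=1) V(c=2) M(c=2) I(c=2) Y(c=5) D(c=7)]
  22. access E: HIT, count now 2. Cache: [Q(c=1) L(c=1) V(c=2) M(c=2) I(c=2) E(c=2) Y(c=5) D(c=7)]
  23. access Y: HIT, count now 6. Cache: [Q(c=1) L(c=1) V(c=2) M(c=2) I(c=2) E(c=2) Y(c=6) D(c=7)]
  24. access L: HIT, count now 2. Cache: [Q(c=1) V(c=2) M(c=2) I(c=2) E(c=2) L(c=2) Y(c=6) D(c=7)]
  25. access L: HIT, count now 3. Cache: [Q(c=1) V(c=2) M(c=2) I(c=2) E(c=2) L(c=3) Y(c=6) D(c=7)]
  26. access Y: HIT, count now 7. Cache: [Q(c=1) V(c=2) M(c=2) I(c=2) E(c=2) L(c=3) D(c=7) Y(c=7)]
  27. access D: HIT, count now 8. Cache: [Q(c=1) V(c=2) M(c=2) I(c=2) E(c=2) L(c=3) Y(c=7) D(c=8)]
  28. access L: HIT, count now 4. Cache: [Q(c=1) V(c=2) M(c=2) I(c=2) E(c=2) L(c=4) Y(c=7) D(c=8)]
  29. access A: MISS, evict Q(c=1). Cache: [A(c=1) V(c=2) M(c=2) I(c=2) E(c=2) L(c=4) Y(c=7) D(c=8)]
  30. access L: HIT, count now 5. Cache: [A(c=1) V(c=2) M(c=2) I(c=2) E(c=2) L(c=5) Y(c=7) D(c=8)]
  31. access R: MISS, evict A(c=1). Cache: [R(c=1) V(c=2) M(c=2) I(c=2) E(c=2) L(c=5) Y(c=7) D(c=8)]
  32. access L: HIT, count now 6. Cache: [R(c=1) V(c=2) M(c=2) I(c=2) E(c=2) L(c=6) Y(c=7) D(c=8)]
  33. access E: HIT, count now 3. Cache: [R(c=1) V(c=2) M(c=2) I(c=2) E(c=3) L(c=6) Y(c=7) D(c=8)]
Total: 23 hits, 10 misses, 2 evictions

Answer: D E I L M R V Y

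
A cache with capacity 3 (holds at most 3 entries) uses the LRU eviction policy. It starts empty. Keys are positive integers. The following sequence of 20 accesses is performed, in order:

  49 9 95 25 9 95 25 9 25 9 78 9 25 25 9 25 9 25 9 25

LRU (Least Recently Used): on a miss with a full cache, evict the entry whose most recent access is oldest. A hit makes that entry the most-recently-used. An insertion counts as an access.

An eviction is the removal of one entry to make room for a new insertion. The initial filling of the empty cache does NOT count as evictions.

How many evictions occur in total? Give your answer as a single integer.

LRU simulation (capacity=3):
  1. access 49: MISS. Cache (LRU->MRU): [49]
  2. access 9: MISS. Cache (LRU->MRU): [49 9]
  3. access 95: MISS. Cache (LRU->MRU): [49 9 95]
  4. access 25: MISS, evict 49. Cache (LRU->MRU): [9 95 25]
  5. access 9: HIT. Cache (LRU->MRU): [95 25 9]
  6. access 95: HIT. Cache (LRU->MRU): [25 9 95]
  7. access 25: HIT. Cache (LRU->MRU): [9 95 25]
  8. access 9: HIT. Cache (LRU->MRU): [95 25 9]
  9. access 25: HIT. Cache (LRU->MRU): [95 9 25]
  10. access 9: HIT. Cache (LRU->MRU): [95 25 9]
  11. access 78: MISS, evict 95. Cache (LRU->MRU): [25 9 78]
  12. access 9: HIT. Cache (LRU->MRU): [25 78 9]
  13. access 25: HIT. Cache (LRU->MRU): [78 9 25]
  14. access 25: HIT. Cache (LRU->MRU): [78 9 25]
  15. access 9: HIT. Cache (LRU->MRU): [78 25 9]
  16. access 25: HIT. Cache (LRU->MRU): [78 9 25]
  17. access 9: HIT. Cache (LRU->MRU): [78 25 9]
  18. access 25: HIT. Cache (LRU->MRU): [78 9 25]
  19. access 9: HIT. Cache (LRU->MRU): [78 25 9]
  20. access 25: HIT. Cache (LRU->MRU): [78 9 25]
Total: 15 hits, 5 misses, 2 evictions

Answer: 2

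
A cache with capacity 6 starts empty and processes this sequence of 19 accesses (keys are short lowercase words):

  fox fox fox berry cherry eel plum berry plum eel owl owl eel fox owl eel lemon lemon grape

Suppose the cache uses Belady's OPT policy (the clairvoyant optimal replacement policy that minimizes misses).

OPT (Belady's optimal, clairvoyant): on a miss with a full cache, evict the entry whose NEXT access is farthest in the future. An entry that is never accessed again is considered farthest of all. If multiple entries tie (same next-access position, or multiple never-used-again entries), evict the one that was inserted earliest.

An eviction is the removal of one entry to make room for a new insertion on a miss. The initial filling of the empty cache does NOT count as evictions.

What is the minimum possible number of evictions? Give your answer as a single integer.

Answer: 2

Derivation:
OPT (Belady) simulation (capacity=6):
  1. access fox: MISS. Cache: [fox]
  2. access fox: HIT. Next use of fox: step 3. Cache: [fox]
  3. access fox: HIT. Next use of fox: step 14. Cache: [fox]
  4. access berry: MISS. Cache: [fox berry]
  5. access cherry: MISS. Cache: [fox berry cherry]
  6. access eel: MISS. Cache: [fox berry cherry eel]
  7. access plum: MISS. Cache: [fox berry cherry eel plum]
  8. access berry: HIT. Next use of berry: never. Cache: [fox berry cherry eel plum]
  9. access plum: HIT. Next use of plum: never. Cache: [fox berry cherry eel plum]
  10. access eel: HIT. Next use of eel: step 13. Cache: [fox berry cherry eel plum]
  11. access owl: MISS. Cache: [fox berry cherry eel plum owl]
  12. access owl: HIT. Next use of owl: step 15. Cache: [fox berry cherry eel plum owl]
  13. access eel: HIT. Next use of eel: step 16. Cache: [fox berry cherry eel plum owl]
  14. access fox: HIT. Next use of fox: never. Cache: [fox berry cherry eel plum owl]
  15. access owl: HIT. Next use of owl: never. Cache: [fox berry cherry eel plum owl]
  16. access eel: HIT. Next use of eel: never. Cache: [fox berry cherry eel plum owl]
  17. access lemon: MISS, evict fox (next use: never). Cache: [berry cherry eel plum owl lemon]
  18. access lemon: HIT. Next use of lemon: never. Cache: [berry cherry eel plum owl lemon]
  19. access grape: MISS, evict berry (next use: never). Cache: [cherry eel plum owl lemon grape]
Total: 11 hits, 8 misses, 2 evictions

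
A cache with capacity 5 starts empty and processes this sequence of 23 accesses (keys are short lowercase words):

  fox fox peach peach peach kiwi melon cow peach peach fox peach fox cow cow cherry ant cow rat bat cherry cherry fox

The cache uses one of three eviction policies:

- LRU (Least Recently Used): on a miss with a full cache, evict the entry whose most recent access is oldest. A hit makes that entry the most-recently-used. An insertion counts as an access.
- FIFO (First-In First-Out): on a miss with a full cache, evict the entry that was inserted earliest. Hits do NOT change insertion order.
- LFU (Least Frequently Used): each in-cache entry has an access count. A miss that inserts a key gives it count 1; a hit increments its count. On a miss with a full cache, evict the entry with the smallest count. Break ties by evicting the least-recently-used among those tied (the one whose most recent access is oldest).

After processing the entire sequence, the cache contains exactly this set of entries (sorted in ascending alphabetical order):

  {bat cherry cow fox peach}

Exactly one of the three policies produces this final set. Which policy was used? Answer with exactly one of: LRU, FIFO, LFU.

Simulating under each policy and comparing final sets:
  LRU: final set = {bat cherry cow fox rat} -> differs
  FIFO: final set = {ant bat cherry fox rat} -> differs
  LFU: final set = {bat cherry cow fox peach} -> MATCHES target
Only LFU produces the target set.

Answer: LFU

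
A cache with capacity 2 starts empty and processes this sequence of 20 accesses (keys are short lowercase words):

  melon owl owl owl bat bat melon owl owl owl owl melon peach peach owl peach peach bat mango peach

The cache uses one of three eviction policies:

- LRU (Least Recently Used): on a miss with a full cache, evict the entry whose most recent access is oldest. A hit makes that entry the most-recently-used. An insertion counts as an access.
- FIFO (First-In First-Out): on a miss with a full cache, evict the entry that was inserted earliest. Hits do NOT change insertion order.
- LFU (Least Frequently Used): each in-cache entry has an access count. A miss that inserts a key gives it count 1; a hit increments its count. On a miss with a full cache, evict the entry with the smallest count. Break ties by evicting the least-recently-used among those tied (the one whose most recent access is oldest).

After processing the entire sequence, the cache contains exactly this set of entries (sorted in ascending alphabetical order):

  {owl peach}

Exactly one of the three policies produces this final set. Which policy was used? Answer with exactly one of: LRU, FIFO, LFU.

Simulating under each policy and comparing final sets:
  LRU: final set = {mango peach} -> differs
  FIFO: final set = {mango peach} -> differs
  LFU: final set = {owl peach} -> MATCHES target
Only LFU produces the target set.

Answer: LFU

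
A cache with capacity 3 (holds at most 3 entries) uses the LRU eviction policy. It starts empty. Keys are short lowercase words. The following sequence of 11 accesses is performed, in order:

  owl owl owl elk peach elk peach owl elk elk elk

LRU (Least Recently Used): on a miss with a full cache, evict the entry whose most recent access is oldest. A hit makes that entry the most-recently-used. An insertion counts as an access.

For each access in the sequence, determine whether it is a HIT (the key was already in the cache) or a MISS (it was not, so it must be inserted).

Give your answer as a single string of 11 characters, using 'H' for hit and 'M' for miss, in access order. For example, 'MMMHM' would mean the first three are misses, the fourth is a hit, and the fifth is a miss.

Answer: MHHMMHHHHHH

Derivation:
LRU simulation (capacity=3):
  1. access owl: MISS. Cache (LRU->MRU): [owl]
  2. access owl: HIT. Cache (LRU->MRU): [owl]
  3. access owl: HIT. Cache (LRU->MRU): [owl]
  4. access elk: MISS. Cache (LRU->MRU): [owl elk]
  5. access peach: MISS. Cache (LRU->MRU): [owl elk peach]
  6. access elk: HIT. Cache (LRU->MRU): [owl peach elk]
  7. access peach: HIT. Cache (LRU->MRU): [owl elk peach]
  8. access owl: HIT. Cache (LRU->MRU): [elk peach owl]
  9. access elk: HIT. Cache (LRU->MRU): [peach owl elk]
  10. access elk: HIT. Cache (LRU->MRU): [peach owl elk]
  11. access elk: HIT. Cache (LRU->MRU): [peach owl elk]
Total: 8 hits, 3 misses, 0 evictions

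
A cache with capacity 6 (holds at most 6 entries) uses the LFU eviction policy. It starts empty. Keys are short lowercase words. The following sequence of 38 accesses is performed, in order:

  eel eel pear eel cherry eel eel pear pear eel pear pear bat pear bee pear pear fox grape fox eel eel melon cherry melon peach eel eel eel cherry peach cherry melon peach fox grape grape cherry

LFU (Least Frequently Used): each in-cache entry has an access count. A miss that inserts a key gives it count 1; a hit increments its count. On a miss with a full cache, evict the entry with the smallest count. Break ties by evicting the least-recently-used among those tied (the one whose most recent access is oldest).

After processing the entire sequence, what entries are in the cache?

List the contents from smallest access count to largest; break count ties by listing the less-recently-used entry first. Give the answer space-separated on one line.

LFU simulation (capacity=6):
  1. access eel: MISS. Cache: [eel(c=1)]
  2. access eel: HIT, count now 2. Cache: [eel(c=2)]
  3. access pear: MISS. Cache: [pear(c=1) eel(c=2)]
  4. access eel: HIT, count now 3. Cache: [pear(c=1) eel(c=3)]
  5. access cherry: MISS. Cache: [pear(c=1) cherry(c=1) eel(c=3)]
  6. access eel: HIT, count now 4. Cache: [pear(c=1) cherry(c=1) eel(c=4)]
  7. access eel: HIT, count now 5. Cache: [pear(c=1) cherry(c=1) eel(c=5)]
  8. access pear: HIT, count now 2. Cache: [cherry(c=1) pear(c=2) eel(c=5)]
  9. access pear: HIT, count now 3. Cache: [cherry(c=1) pear(c=3) eel(c=5)]
  10. access eel: HIT, count now 6. Cache: [cherry(c=1) pear(c=3) eel(c=6)]
  11. access pear: HIT, count now 4. Cache: [cherry(c=1) pear(c=4) eel(c=6)]
  12. access pear: HIT, count now 5. Cache: [cherry(c=1) pear(c=5) eel(c=6)]
  13. access bat: MISS. Cache: [cherry(c=1) bat(c=1) pear(c=5) eel(c=6)]
  14. access pear: HIT, count now 6. Cache: [cherry(c=1) bat(c=1) eel(c=6) pear(c=6)]
  15. access bee: MISS. Cache: [cherry(c=1) bat(c=1) bee(c=1) eel(c=6) pear(c=6)]
  16. access pear: HIT, count now 7. Cache: [cherry(c=1) bat(c=1) bee(c=1) eel(c=6) pear(c=7)]
  17. access pear: HIT, count now 8. Cache: [cherry(c=1) bat(c=1) bee(c=1) eel(c=6) pear(c=8)]
  18. access fox: MISS. Cache: [cherry(c=1) bat(c=1) bee(c=1) fox(c=1) eel(c=6) pear(c=8)]
  19. access grape: MISS, evict cherry(c=1). Cache: [bat(c=1) bee(c=1) fox(c=1) grape(c=1) eel(c=6) pear(c=8)]
  20. access fox: HIT, count now 2. Cache: [bat(c=1) bee(c=1) grape(c=1) fox(c=2) eel(c=6) pear(c=8)]
  21. access eel: HIT, count now 7. Cache: [bat(c=1) bee(c=1) grape(c=1) fox(c=2) eel(c=7) pear(c=8)]
  22. access eel: HIT, count now 8. Cache: [bat(c=1) bee(c=1) grape(c=1) fox(c=2) pear(c=8) eel(c=8)]
  23. access melon: MISS, evict bat(c=1). Cache: [bee(c=1) grape(c=1) melon(c=1) fox(c=2) pear(c=8) eel(c=8)]
  24. access cherry: MISS, evict bee(c=1). Cache: [grape(c=1) melon(c=1) cherry(c=1) fox(c=2) pear(c=8) eel(c=8)]
  25. access melon: HIT, count now 2. Cache: [grape(c=1) cherry(c=1) fox(c=2) melon(c=2) pear(c=8) eel(c=8)]
  26. access peach: MISS, evict grape(c=1). Cache: [cherry(c=1) peach(c=1) fox(c=2) melon(c=2) pear(c=8) eel(c=8)]
  27. access eel: HIT, count now 9. Cache: [cherry(c=1) peach(c=1) fox(c=2) melon(c=2) pear(c=8) eel(c=9)]
  28. access eel: HIT, count now 10. Cache: [cherry(c=1) peach(c=1) fox(c=2) melon(c=2) pear(c=8) eel(c=10)]
  29. access eel: HIT, count now 11. Cache: [cherry(c=1) peach(c=1) fox(c=2) melon(c=2) pear(c=8) eel(c=11)]
  30. access cherry: HIT, count now 2. Cache: [peach(c=1) fox(c=2) melon(c=2) cherry(c=2) pear(c=8) eel(c=11)]
  31. access peach: HIT, count now 2. Cache: [fox(c=2) melon(c=2) cherry(c=2) peach(c=2) pear(c=8) eel(c=11)]
  32. access cherry: HIT, count now 3. Cache: [fox(c=2) melon(c=2) peach(c=2) cherry(c=3) pear(c=8) eel(c=11)]
  33. access melon: HIT, count now 3. Cache: [fox(c=2) peach(c=2) cherry(c=3) melon(c=3) pear(c=8) eel(c=11)]
  34. access peach: HIT, count now 3. Cache: [fox(c=2) cherry(c=3) melon(c=3) peach(c=3) pear(c=8) eel(c=11)]
  35. access fox: HIT, count now 3. Cache: [cherry(c=3) melon(c=3) peach(c=3) fox(c=3) pear(c=8) eel(c=11)]
  36. access grape: MISS, evict cherry(c=3). Cache: [grape(c=1) melon(c=3) peach(c=3) fox(c=3) pear(c=8) eel(c=11)]
  37. access grape: HIT, count now 2. Cache: [grape(c=2) melon(c=3) peach(c=3) fox(c=3) pear(c=8) eel(c=11)]
  38. access cherry: MISS, evict grape(c=2). Cache: [cherry(c=1) melon(c=3) peach(c=3) fox(c=3) pear(c=8) eel(c=11)]
Total: 26 hits, 12 misses, 6 evictions

Answer: cherry melon peach fox pear eel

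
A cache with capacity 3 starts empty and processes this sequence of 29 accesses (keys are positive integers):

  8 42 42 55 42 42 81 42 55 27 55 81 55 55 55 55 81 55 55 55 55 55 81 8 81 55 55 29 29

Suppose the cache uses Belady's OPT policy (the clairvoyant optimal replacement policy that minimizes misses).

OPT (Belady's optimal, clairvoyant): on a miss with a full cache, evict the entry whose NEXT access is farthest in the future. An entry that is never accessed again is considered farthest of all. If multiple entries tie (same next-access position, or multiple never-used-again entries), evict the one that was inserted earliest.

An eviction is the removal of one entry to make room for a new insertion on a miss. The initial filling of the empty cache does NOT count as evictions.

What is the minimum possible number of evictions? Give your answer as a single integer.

OPT (Belady) simulation (capacity=3):
  1. access 8: MISS. Cache: [8]
  2. access 42: MISS. Cache: [8 42]
  3. access 42: HIT. Next use of 42: step 5. Cache: [8 42]
  4. access 55: MISS. Cache: [8 42 55]
  5. access 42: HIT. Next use of 42: step 6. Cache: [8 42 55]
  6. access 42: HIT. Next use of 42: step 8. Cache: [8 42 55]
  7. access 81: MISS, evict 8 (next use: step 24). Cache: [42 55 81]
  8. access 42: HIT. Next use of 42: never. Cache: [42 55 81]
  9. access 55: HIT. Next use of 55: step 11. Cache: [42 55 81]
  10. access 27: MISS, evict 42 (next use: never). Cache: [55 81 27]
  11. access 55: HIT. Next use of 55: step 13. Cache: [55 81 27]
  12. access 81: HIT. Next use of 81: step 17. Cache: [55 81 27]
  13. access 55: HIT. Next use of 55: step 14. Cache: [55 81 27]
  14. access 55: HIT. Next use of 55: step 15. Cache: [55 81 27]
  15. access 55: HIT. Next use of 55: step 16. Cache: [55 81 27]
  16. access 55: HIT. Next use of 55: step 18. Cache: [55 81 27]
  17. access 81: HIT. Next use of 81: step 23. Cache: [55 81 27]
  18. access 55: HIT. Next use of 55: step 19. Cache: [55 81 27]
  19. access 55: HIT. Next use of 55: step 20. Cache: [55 81 27]
  20. access 55: HIT. Next use of 55: step 21. Cache: [55 81 27]
  21. access 55: HIT. Next use of 55: step 22. Cache: [55 81 27]
  22. access 55: HIT. Next use of 55: step 26. Cache: [55 81 27]
  23. access 81: HIT. Next use of 81: step 25. Cache: [55 81 27]
  24. access 8: MISS, evict 27 (next use: never). Cache: [55 81 8]
  25. access 81: HIT. Next use of 81: never. Cache: [55 81 8]
  26. access 55: HIT. Next use of 55: step 27. Cache: [55 81 8]
  27. access 55: HIT. Next use of 55: never. Cache: [55 81 8]
  28. access 29: MISS, evict 55 (next use: never). Cache: [81 8 29]
  29. access 29: HIT. Next use of 29: never. Cache: [81 8 29]
Total: 22 hits, 7 misses, 4 evictions

Answer: 4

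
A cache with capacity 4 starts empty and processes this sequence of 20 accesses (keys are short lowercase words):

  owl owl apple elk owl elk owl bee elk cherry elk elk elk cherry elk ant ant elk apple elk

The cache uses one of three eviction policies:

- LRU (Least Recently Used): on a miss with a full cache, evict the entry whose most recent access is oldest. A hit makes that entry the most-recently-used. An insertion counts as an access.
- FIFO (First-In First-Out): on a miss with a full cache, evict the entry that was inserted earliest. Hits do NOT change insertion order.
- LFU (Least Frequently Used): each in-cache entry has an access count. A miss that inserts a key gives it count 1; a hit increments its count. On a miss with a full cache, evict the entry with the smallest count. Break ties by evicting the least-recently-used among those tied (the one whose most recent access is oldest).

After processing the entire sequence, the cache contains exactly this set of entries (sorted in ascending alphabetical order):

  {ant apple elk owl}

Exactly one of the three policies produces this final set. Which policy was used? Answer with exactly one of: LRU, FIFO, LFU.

Answer: LFU

Derivation:
Simulating under each policy and comparing final sets:
  LRU: final set = {ant apple cherry elk} -> differs
  FIFO: final set = {ant apple cherry elk} -> differs
  LFU: final set = {ant apple elk owl} -> MATCHES target
Only LFU produces the target set.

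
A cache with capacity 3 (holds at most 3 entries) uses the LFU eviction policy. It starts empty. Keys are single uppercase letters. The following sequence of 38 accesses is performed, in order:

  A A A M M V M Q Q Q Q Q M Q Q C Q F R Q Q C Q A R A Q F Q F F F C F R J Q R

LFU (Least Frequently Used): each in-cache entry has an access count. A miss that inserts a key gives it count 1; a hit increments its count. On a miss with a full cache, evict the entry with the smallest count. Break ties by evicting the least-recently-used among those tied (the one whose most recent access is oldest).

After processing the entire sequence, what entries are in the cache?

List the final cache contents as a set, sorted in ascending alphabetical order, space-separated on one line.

LFU simulation (capacity=3):
  1. access A: MISS. Cache: [A(c=1)]
  2. access A: HIT, count now 2. Cache: [A(c=2)]
  3. access A: HIT, count now 3. Cache: [A(c=3)]
  4. access M: MISS. Cache: [M(c=1) A(c=3)]
  5. access M: HIT, count now 2. Cache: [M(c=2) A(c=3)]
  6. access V: MISS. Cache: [V(c=1) M(c=2) A(c=3)]
  7. access M: HIT, count now 3. Cache: [V(c=1) A(c=3) M(c=3)]
  8. access Q: MISS, evict V(c=1). Cache: [Q(c=1) A(c=3) M(c=3)]
  9. access Q: HIT, count now 2. Cache: [Q(c=2) A(c=3) M(c=3)]
  10. access Q: HIT, count now 3. Cache: [A(c=3) M(c=3) Q(c=3)]
  11. access Q: HIT, count now 4. Cache: [A(c=3) M(c=3) Q(c=4)]
  12. access Q: HIT, count now 5. Cache: [A(c=3) M(c=3) Q(c=5)]
  13. access M: HIT, count now 4. Cache: [A(c=3) M(c=4) Q(c=5)]
  14. access Q: HIT, count now 6. Cache: [A(c=3) M(c=4) Q(c=6)]
  15. access Q: HIT, count now 7. Cache: [A(c=3) M(c=4) Q(c=7)]
  16. access C: MISS, evict A(c=3). Cache: [C(c=1) M(c=4) Q(c=7)]
  17. access Q: HIT, count now 8. Cache: [C(c=1) M(c=4) Q(c=8)]
  18. access F: MISS, evict C(c=1). Cache: [F(c=1) M(c=4) Q(c=8)]
  19. access R: MISS, evict F(c=1). Cache: [R(c=1) M(c=4) Q(c=8)]
  20. access Q: HIT, count now 9. Cache: [R(c=1) M(c=4) Q(c=9)]
  21. access Q: HIT, count now 10. Cache: [R(c=1) M(c=4) Q(c=10)]
  22. access C: MISS, evict R(c=1). Cache: [C(c=1) M(c=4) Q(c=10)]
  23. access Q: HIT, count now 11. Cache: [C(c=1) M(c=4) Q(c=11)]
  24. access A: MISS, evict C(c=1). Cache: [A(c=1) M(c=4) Q(c=11)]
  25. access R: MISS, evict A(c=1). Cache: [R(c=1) M(c=4) Q(c=11)]
  26. access A: MISS, evict R(c=1). Cache: [A(c=1) M(c=4) Q(c=11)]
  27. access Q: HIT, count now 12. Cache: [A(c=1) M(c=4) Q(c=12)]
  28. access F: MISS, evict A(c=1). Cache: [F(c=1) M(c=4) Q(c=12)]
  29. access Q: HIT, count now 13. Cache: [F(c=1) M(c=4) Q(c=13)]
  30. access F: HIT, count now 2. Cache: [F(c=2) M(c=4) Q(c=13)]
  31. access F: HIT, count now 3. Cache: [F(c=3) M(c=4) Q(c=13)]
  32. access F: HIT, count now 4. Cache: [M(c=4) F(c=4) Q(c=13)]
  33. access C: MISS, evict M(c=4). Cache: [C(c=1) F(c=4) Q(c=13)]
  34. access F: HIT, count now 5. Cache: [C(c=1) F(c=5) Q(c=13)]
  35. access R: MISS, evict C(c=1). Cache: [R(c=1) F(c=5) Q(c=13)]
  36. access J: MISS, evict R(c=1). Cache: [J(c=1) F(c=5) Q(c=13)]
  37. access Q: HIT, count now 14. Cache: [J(c=1) F(c=5) Q(c=14)]
  38. access R: MISS, evict J(c=1). Cache: [R(c=1) F(c=5) Q(c=14)]
Total: 22 hits, 16 misses, 13 evictions

Answer: F Q R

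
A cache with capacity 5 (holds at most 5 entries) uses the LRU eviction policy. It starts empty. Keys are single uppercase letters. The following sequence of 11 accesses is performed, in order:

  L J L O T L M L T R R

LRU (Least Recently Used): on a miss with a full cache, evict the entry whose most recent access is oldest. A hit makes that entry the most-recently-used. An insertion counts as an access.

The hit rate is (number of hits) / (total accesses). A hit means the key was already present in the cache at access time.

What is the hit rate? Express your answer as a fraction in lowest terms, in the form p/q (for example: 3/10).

LRU simulation (capacity=5):
  1. access L: MISS. Cache (LRU->MRU): [L]
  2. access J: MISS. Cache (LRU->MRU): [L J]
  3. access L: HIT. Cache (LRU->MRU): [J L]
  4. access O: MISS. Cache (LRU->MRU): [J L O]
  5. access T: MISS. Cache (LRU->MRU): [J L O T]
  6. access L: HIT. Cache (LRU->MRU): [J O T L]
  7. access M: MISS. Cache (LRU->MRU): [J O T L M]
  8. access L: HIT. Cache (LRU->MRU): [J O T M L]
  9. access T: HIT. Cache (LRU->MRU): [J O M L T]
  10. access R: MISS, evict J. Cache (LRU->MRU): [O M L T R]
  11. access R: HIT. Cache (LRU->MRU): [O M L T R]
Total: 5 hits, 6 misses, 1 evictions

Hit rate = 5/11

Answer: 5/11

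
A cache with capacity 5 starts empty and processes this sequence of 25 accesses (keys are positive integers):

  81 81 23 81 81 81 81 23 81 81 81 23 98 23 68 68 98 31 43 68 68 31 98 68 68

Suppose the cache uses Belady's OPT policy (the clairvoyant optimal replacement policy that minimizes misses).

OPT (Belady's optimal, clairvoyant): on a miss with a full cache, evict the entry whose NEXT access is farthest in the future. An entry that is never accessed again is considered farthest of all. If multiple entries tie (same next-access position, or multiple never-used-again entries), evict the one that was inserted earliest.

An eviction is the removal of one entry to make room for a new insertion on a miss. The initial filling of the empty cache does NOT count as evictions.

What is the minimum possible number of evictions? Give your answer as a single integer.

OPT (Belady) simulation (capacity=5):
  1. access 81: MISS. Cache: [81]
  2. access 81: HIT. Next use of 81: step 4. Cache: [81]
  3. access 23: MISS. Cache: [81 23]
  4. access 81: HIT. Next use of 81: step 5. Cache: [81 23]
  5. access 81: HIT. Next use of 81: step 6. Cache: [81 23]
  6. access 81: HIT. Next use of 81: step 7. Cache: [81 23]
  7. access 81: HIT. Next use of 81: step 9. Cache: [81 23]
  8. access 23: HIT. Next use of 23: step 12. Cache: [81 23]
  9. access 81: HIT. Next use of 81: step 10. Cache: [81 23]
  10. access 81: HIT. Next use of 81: step 11. Cache: [81 23]
  11. access 81: HIT. Next use of 81: never. Cache: [81 23]
  12. access 23: HIT. Next use of 23: step 14. Cache: [81 23]
  13. access 98: MISS. Cache: [81 23 98]
  14. access 23: HIT. Next use of 23: never. Cache: [81 23 98]
  15. access 68: MISS. Cache: [81 23 98 68]
  16. access 68: HIT. Next use of 68: step 20. Cache: [81 23 98 68]
  17. access 98: HIT. Next use of 98: step 23. Cache: [81 23 98 68]
  18. access 31: MISS. Cache: [81 23 98 68 31]
  19. access 43: MISS, evict 81 (next use: never). Cache: [23 98 68 31 43]
  20. access 68: HIT. Next use of 68: step 21. Cache: [23 98 68 31 43]
  21. access 68: HIT. Next use of 68: step 24. Cache: [23 98 68 31 43]
  22. access 31: HIT. Next use of 31: never. Cache: [23 98 68 31 43]
  23. access 98: HIT. Next use of 98: never. Cache: [23 98 68 31 43]
  24. access 68: HIT. Next use of 68: step 25. Cache: [23 98 68 31 43]
  25. access 68: HIT. Next use of 68: never. Cache: [23 98 68 31 43]
Total: 19 hits, 6 misses, 1 evictions

Answer: 1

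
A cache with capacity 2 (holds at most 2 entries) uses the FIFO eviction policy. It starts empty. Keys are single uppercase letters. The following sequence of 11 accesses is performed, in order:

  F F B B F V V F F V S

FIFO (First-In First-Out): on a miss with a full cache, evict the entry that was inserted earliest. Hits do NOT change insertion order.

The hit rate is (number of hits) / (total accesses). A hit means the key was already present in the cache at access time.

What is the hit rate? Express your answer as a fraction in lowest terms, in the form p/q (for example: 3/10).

FIFO simulation (capacity=2):
  1. access F: MISS. Cache (old->new): [F]
  2. access F: HIT. Cache (old->new): [F]
  3. access B: MISS. Cache (old->new): [F B]
  4. access B: HIT. Cache (old->new): [F B]
  5. access F: HIT. Cache (old->new): [F B]
  6. access V: MISS, evict F. Cache (old->new): [B V]
  7. access V: HIT. Cache (old->new): [B V]
  8. access F: MISS, evict B. Cache (old->new): [V F]
  9. access F: HIT. Cache (old->new): [V F]
  10. access V: HIT. Cache (old->new): [V F]
  11. access S: MISS, evict V. Cache (old->new): [F S]
Total: 6 hits, 5 misses, 3 evictions

Hit rate = 6/11

Answer: 6/11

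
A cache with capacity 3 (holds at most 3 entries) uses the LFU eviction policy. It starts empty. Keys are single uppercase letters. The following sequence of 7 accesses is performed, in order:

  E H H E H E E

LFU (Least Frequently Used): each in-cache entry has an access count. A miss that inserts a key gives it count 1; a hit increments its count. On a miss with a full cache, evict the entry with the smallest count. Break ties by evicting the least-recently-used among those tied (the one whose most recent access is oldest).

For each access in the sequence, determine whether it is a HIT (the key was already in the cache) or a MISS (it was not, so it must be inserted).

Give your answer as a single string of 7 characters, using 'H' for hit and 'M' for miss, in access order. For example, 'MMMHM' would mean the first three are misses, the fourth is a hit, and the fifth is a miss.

Answer: MMHHHHH

Derivation:
LFU simulation (capacity=3):
  1. access E: MISS. Cache: [E(c=1)]
  2. access H: MISS. Cache: [E(c=1) H(c=1)]
  3. access H: HIT, count now 2. Cache: [E(c=1) H(c=2)]
  4. access E: HIT, count now 2. Cache: [H(c=2) E(c=2)]
  5. access H: HIT, count now 3. Cache: [E(c=2) H(c=3)]
  6. access E: HIT, count now 3. Cache: [H(c=3) E(c=3)]
  7. access E: HIT, count now 4. Cache: [H(c=3) E(c=4)]
Total: 5 hits, 2 misses, 0 evictions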